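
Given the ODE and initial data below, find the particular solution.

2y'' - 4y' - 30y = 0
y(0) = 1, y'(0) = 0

General solution: y = C₁e^(5x) + C₂e^(-3x)
Applying ICs: C₁ = 3/8, C₂ = 5/8
Particular solution: y = (3/8)e^(5x) + (5/8)e^(-3x)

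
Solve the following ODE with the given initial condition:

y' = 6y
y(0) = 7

General solution: y = Ce^(6x)
Applying IC y(0) = 7:
Particular solution: y = 7e^(6x)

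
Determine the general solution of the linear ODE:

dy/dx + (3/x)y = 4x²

Using integrating factor method:

General solution: y = (2/3)x^3 + Cx^(-3)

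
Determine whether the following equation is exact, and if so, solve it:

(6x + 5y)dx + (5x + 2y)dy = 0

Verify exactness: ∂M/∂y = ∂N/∂x ✓
Find F(x,y) such that ∂F/∂x = M, ∂F/∂y = N
Solution: 3x² + 5xy + y² = C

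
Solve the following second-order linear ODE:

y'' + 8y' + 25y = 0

Characteristic equation: r² + 8r + 25 = 0
Roots: r = -4 ± 3i (complex conjugates)
General solution: y = e^(-4x)(C₁cos(3x) + C₂sin(3x))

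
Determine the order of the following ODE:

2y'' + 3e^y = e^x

The order is 2 (highest derivative is of order 2).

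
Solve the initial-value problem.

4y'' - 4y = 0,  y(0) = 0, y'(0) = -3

General solution: y = C₁e^x + C₂e^(-x)
Applying ICs: C₁ = -3/2, C₂ = 3/2
Particular solution: y = -(3/2)e^x + (3/2)e^(-x)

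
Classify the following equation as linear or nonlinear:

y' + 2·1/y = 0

Nonlinear (1/y term)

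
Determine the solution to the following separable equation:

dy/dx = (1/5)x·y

Separating variables and integrating:
ln|y| = x^2/10 + C

General solution: y = Ce^(x^2/10)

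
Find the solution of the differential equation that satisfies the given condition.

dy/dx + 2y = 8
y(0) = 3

General solution: y = 4 + Ce^(-2x)
Applying y(0) = 3: C = 3 - 4 = -1
Particular solution: y = 4 - e^(-2x)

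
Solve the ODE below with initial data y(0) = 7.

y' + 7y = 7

General solution: y = 1 + Ce^(-7x)
Applying y(0) = 7: C = 7 - 1 = 6
Particular solution: y = 1 + 6e^(-7x)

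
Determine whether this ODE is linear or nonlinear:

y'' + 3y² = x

Nonlinear (y² term)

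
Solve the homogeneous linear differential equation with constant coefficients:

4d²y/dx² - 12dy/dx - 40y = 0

Characteristic equation: 4r² - 12r - 40 = 0
Divide by 4: r² - 3r - 10 = 0
Roots: r = 5, -2 (distinct real)
General solution: y = C₁e^(5x) + C₂e^(-2x)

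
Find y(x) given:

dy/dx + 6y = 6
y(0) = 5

General solution: y = 1 + Ce^(-6x)
Applying y(0) = 5: C = 5 - 1 = 4
Particular solution: y = 1 + 4e^(-6x)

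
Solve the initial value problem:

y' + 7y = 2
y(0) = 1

General solution: y = 2/7 + Ce^(-7x)
Applying y(0) = 1: C = 1 - 2/7 = 5/7
Particular solution: y = 2/7 + (5/7)e^(-7x)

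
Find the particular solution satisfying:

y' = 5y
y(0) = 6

General solution: y = Ce^(5x)
Applying IC y(0) = 6:
Particular solution: y = 6e^(5x)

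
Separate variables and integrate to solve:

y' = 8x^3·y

Separating variables and integrating:
ln|y| = 2x^4 + C

General solution: y = Ce^(2x^4)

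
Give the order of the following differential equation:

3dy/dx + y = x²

The order is 1 (highest derivative is of order 1).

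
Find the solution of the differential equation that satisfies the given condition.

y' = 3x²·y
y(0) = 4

General solution: y = Ce^(x³)
Applying IC y(0) = 4:
Particular solution: y = 4e^(x³)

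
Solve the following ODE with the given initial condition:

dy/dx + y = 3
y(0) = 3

General solution: y = 3 + Ce^(-x)
Applying y(0) = 3: C = 3 - 3 = 0
Particular solution: y = 3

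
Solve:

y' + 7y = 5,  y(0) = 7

General solution: y = 5/7 + Ce^(-7x)
Applying y(0) = 7: C = 7 - 5/7 = 44/7
Particular solution: y = 5/7 + (44/7)e^(-7x)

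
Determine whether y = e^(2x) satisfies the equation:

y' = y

Verification:
y = e^(2x)
y' = 2e^(2x)
But y = e^(2x)
y' ≠ y — the derivative does not match

No, it is not a solution.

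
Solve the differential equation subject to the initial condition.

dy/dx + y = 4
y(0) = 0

General solution: y = 4 + Ce^(-x)
Applying y(0) = 0: C = 0 - 4 = -4
Particular solution: y = 4 - 4e^(-x)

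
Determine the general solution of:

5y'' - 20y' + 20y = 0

Characteristic equation: 5r² - 20r + 20 = 0
Divide by 5: r² - 4r + 4 = 0
Factored: (r - 2)² = 0
Repeated root: r = 2
General solution: y = (C₁ + C₂x)e^(2x)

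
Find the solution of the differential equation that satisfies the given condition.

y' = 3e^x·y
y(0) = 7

General solution: y = Ce^(3e^x)
Applying IC y(0) = 7:
Particular solution: y = 7e^(3(e^x - 1))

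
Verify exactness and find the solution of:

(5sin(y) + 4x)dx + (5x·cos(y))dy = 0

Verify exactness: ∂M/∂y = ∂N/∂x ✓
Find F(x,y) such that ∂F/∂x = M, ∂F/∂y = N
Solution: 5x·sin(y) + 2x² = C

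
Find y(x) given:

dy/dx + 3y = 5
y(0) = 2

General solution: y = 5/3 + Ce^(-3x)
Applying y(0) = 2: C = 2 - 5/3 = 1/3
Particular solution: y = 5/3 + (1/3)e^(-3x)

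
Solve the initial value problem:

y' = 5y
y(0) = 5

General solution: y = Ce^(5x)
Applying IC y(0) = 5:
Particular solution: y = 5e^(5x)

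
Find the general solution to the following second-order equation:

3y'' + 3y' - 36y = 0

Characteristic equation: 3r² + 3r - 36 = 0
Divide by 3: r² + r - 12 = 0
Roots: r = 3, -4 (distinct real)
General solution: y = C₁e^(3x) + C₂e^(-4x)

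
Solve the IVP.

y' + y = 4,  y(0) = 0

General solution: y = 4 + Ce^(-x)
Applying y(0) = 0: C = 0 - 4 = -4
Particular solution: y = 4 - 4e^(-x)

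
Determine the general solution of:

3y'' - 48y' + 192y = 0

Characteristic equation: 3r² - 48r + 192 = 0
Divide by 3: r² - 16r + 64 = 0
Factored: (r - 8)² = 0
Repeated root: r = 8
General solution: y = (C₁ + C₂x)e^(8x)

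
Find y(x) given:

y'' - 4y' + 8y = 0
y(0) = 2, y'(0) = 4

General solution: y = e^(2x)(C₁cos(2x) + C₂sin(2x))
Complex roots r = 2 ± 2i
Applying ICs: C₁ = 2, C₂ = 0
Particular solution: y = e^(2x)(2cos(2x))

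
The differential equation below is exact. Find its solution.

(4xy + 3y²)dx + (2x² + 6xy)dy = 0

Verify exactness: ∂M/∂y = ∂N/∂x ✓
Find F(x,y) such that ∂F/∂x = M, ∂F/∂y = N
Solution: 2x²y + 3xy² = C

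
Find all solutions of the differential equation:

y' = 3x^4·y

Separating variables and integrating:
ln|y| = 3x^5/5 + C

General solution: y = Ce^(3x^5/5)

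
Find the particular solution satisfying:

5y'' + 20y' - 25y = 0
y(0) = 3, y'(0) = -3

General solution: y = C₁e^x + C₂e^(-5x)
Applying ICs: C₁ = 2, C₂ = 1
Particular solution: y = 2e^x + e^(-5x)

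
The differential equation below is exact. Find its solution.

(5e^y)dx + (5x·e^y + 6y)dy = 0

Verify exactness: ∂M/∂y = ∂N/∂x ✓
Find F(x,y) such that ∂F/∂x = M, ∂F/∂y = N
Solution: 5x·e^y + 3y² = C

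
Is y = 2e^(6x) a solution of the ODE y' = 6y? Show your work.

Verification:
y = 2e^(6x)
y' = 12e^(6x)
6y = 12e^(6x)
y' = 6y ✓

Yes, it is a solution.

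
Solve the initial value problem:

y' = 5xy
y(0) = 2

General solution: y = Ce^(5x²/2)
Applying IC y(0) = 2:
Particular solution: y = 2e^(5x²/2)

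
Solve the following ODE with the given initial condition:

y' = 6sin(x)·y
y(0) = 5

General solution: y = Ce^(-6cos(x))
Applying IC y(0) = 5:
Particular solution: y = 5e^(6(1-cos(x)))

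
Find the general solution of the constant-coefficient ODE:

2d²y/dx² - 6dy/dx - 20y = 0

Characteristic equation: 2r² - 6r - 20 = 0
Divide by 2: r² - 3r - 10 = 0
Roots: r = 5, -2 (distinct real)
General solution: y = C₁e^(5x) + C₂e^(-2x)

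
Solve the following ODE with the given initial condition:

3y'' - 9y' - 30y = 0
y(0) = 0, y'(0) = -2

General solution: y = C₁e^(5x) + C₂e^(-2x)
Applying ICs: C₁ = -2/7, C₂ = 2/7
Particular solution: y = -(2/7)e^(5x) + (2/7)e^(-2x)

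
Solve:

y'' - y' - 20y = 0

Characteristic equation: r² - r - 20 = 0
Roots: r = 5, -4 (distinct real)
General solution: y = C₁e^(5x) + C₂e^(-4x)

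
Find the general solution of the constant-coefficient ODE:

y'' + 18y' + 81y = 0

Characteristic equation: r² + 18r + 81 = 0
Factored: (r + 9)² = 0
Repeated root: r = -9
General solution: y = (C₁ + C₂x)e^(-9x)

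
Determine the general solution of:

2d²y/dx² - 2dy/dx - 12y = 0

Characteristic equation: 2r² - 2r - 12 = 0
Divide by 2: r² - r - 6 = 0
Roots: r = 3, -2 (distinct real)
General solution: y = C₁e^(3x) + C₂e^(-2x)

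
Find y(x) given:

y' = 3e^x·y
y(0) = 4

General solution: y = Ce^(3e^x)
Applying IC y(0) = 4:
Particular solution: y = 4e^(3(e^x - 1))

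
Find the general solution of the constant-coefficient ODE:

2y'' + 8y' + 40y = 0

Characteristic equation: 2r² + 8r + 40 = 0
Divide by 2: r² + 4r + 20 = 0
Roots: r = -2 ± 4i (complex conjugates)
General solution: y = e^(-2x)(C₁cos(4x) + C₂sin(4x))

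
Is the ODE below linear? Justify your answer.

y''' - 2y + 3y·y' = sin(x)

No. Nonlinear (product y·y')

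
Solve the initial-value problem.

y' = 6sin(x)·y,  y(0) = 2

General solution: y = Ce^(-6cos(x))
Applying IC y(0) = 2:
Particular solution: y = 2e^(6(1-cos(x)))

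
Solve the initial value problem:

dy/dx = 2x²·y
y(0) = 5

General solution: y = Ce^(2x³/3)
Applying IC y(0) = 5:
Particular solution: y = 5e^(2x³/3)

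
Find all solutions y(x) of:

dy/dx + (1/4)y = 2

Using integrating factor method:

General solution: y = 8 + Ce^(-x/4)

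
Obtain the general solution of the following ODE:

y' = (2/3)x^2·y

Separating variables and integrating:
ln|y| = 2x^3/9 + C

General solution: y = Ce^(2x^3/9)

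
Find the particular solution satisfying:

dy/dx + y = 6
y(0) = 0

General solution: y = 6 + Ce^(-x)
Applying y(0) = 0: C = 0 - 6 = -6
Particular solution: y = 6 - 6e^(-x)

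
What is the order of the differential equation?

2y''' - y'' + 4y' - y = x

The order is 3 (highest derivative is of order 3).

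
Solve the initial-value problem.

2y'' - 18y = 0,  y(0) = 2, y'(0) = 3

General solution: y = C₁e^(3x) + C₂e^(-3x)
Applying ICs: C₁ = 3/2, C₂ = 1/2
Particular solution: y = (3/2)e^(3x) + (1/2)e^(-3x)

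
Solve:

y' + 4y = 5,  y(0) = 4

General solution: y = 5/4 + Ce^(-4x)
Applying y(0) = 4: C = 4 - 5/4 = 11/4
Particular solution: y = 5/4 + (11/4)e^(-4x)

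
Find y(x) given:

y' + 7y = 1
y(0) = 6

General solution: y = 1/7 + Ce^(-7x)
Applying y(0) = 6: C = 6 - 1/7 = 41/7
Particular solution: y = 1/7 + (41/7)e^(-7x)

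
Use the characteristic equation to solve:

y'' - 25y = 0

Characteristic equation: r² - 25 = 0
Roots: r = 5, -5 (distinct real)
General solution: y = C₁e^(5x) + C₂e^(-5x)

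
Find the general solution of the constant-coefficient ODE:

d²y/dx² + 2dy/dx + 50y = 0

Characteristic equation: r² + 2r + 50 = 0
Roots: r = -1 ± 7i (complex conjugates)
General solution: y = e^(-x)(C₁cos(7x) + C₂sin(7x))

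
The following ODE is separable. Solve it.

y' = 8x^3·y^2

Separating variables and integrating:
-1/y = 2x^4 + C

General solution: y^-1 = -2x^4 + C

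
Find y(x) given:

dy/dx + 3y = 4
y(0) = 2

General solution: y = 4/3 + Ce^(-3x)
Applying y(0) = 2: C = 2 - 4/3 = 2/3
Particular solution: y = 4/3 + (2/3)e^(-3x)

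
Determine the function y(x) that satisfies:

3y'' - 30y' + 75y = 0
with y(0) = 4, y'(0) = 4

General solution: y = (C₁ + C₂x)e^(5x)
Repeated root r = 5
Applying ICs: C₁ = 4, C₂ = -16
Particular solution: y = (4 - 16x)e^(5x)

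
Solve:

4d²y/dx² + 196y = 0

Characteristic equation: 4r² + 196 = 0
Divide by 4: r² + 49 = 0
Roots: r = ±7i (complex conjugates)
General solution: y = C₁cos(7x) + C₂sin(7x)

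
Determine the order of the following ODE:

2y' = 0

The order is 1 (highest derivative is of order 1).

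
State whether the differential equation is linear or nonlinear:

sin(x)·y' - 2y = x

Linear (y and its derivatives appear to the first power only, no products of y terms)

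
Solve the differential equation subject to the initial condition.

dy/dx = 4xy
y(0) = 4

General solution: y = Ce^(2x²)
Applying IC y(0) = 4:
Particular solution: y = 4e^(2x²)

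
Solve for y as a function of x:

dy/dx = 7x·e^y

Separating variables and integrating:
-e^(-y) = 7x²/2 + C

General solution: y = -ln(C - 7x²/2)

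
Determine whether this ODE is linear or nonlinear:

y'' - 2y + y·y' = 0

Nonlinear (product y·y')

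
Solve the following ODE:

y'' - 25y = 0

Characteristic equation: r² - 25 = 0
Roots: r = 5, -5 (distinct real)
General solution: y = C₁e^(5x) + C₂e^(-5x)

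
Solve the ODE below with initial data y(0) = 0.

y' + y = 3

General solution: y = 3 + Ce^(-x)
Applying y(0) = 0: C = 0 - 3 = -3
Particular solution: y = 3 - 3e^(-x)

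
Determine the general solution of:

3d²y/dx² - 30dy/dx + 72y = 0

Characteristic equation: 3r² - 30r + 72 = 0
Divide by 3: r² - 10r + 24 = 0
Roots: r = 4, 6 (distinct real)
General solution: y = C₁e^(4x) + C₂e^(6x)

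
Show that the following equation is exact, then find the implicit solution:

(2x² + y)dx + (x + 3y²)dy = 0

Verify exactness: ∂M/∂y = ∂N/∂x ✓
Find F(x,y) such that ∂F/∂x = M, ∂F/∂y = N
Solution: 2x³/3 + xy + y³ = C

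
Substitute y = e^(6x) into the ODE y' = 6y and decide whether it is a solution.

Verification:
y = e^(6x)
y' = 6e^(6x)
6y = 6e^(6x)
y' = 6y ✓

Yes, it is a solution.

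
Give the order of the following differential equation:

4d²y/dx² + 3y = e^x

The order is 2 (highest derivative is of order 2).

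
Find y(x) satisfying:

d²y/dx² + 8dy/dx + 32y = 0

Characteristic equation: r² + 8r + 32 = 0
Roots: r = -4 ± 4i (complex conjugates)
General solution: y = e^(-4x)(C₁cos(4x) + C₂sin(4x))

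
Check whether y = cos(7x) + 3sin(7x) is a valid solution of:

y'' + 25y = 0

Verification:
y'' = -49cos(7x) - 147sin(7x)
y'' + 25y ≠ 0 (frequency mismatch: got 49 instead of 25)

No, it is not a solution.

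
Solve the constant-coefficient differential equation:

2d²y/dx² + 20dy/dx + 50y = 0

Characteristic equation: 2r² + 20r + 50 = 0
Divide by 2: r² + 10r + 25 = 0
Factored: (r + 5)² = 0
Repeated root: r = -5
General solution: y = (C₁ + C₂x)e^(-5x)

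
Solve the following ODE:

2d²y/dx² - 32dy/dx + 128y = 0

Characteristic equation: 2r² - 32r + 128 = 0
Divide by 2: r² - 16r + 64 = 0
Factored: (r - 8)² = 0
Repeated root: r = 8
General solution: y = (C₁ + C₂x)e^(8x)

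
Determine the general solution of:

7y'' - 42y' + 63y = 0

Characteristic equation: 7r² - 42r + 63 = 0
Divide by 7: r² - 6r + 9 = 0
Factored: (r - 3)² = 0
Repeated root: r = 3
General solution: y = (C₁ + C₂x)e^(3x)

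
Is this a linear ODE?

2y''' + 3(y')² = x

No. Nonlinear ((y')² term)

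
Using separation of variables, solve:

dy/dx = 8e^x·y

Separating variables and integrating:
ln|y| = 8e^x + C

General solution: y = Ce^(8e^x)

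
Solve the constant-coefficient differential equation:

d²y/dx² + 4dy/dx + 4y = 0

Characteristic equation: r² + 4r + 4 = 0
Factored: (r + 2)² = 0
Repeated root: r = -2
General solution: y = (C₁ + C₂x)e^(-2x)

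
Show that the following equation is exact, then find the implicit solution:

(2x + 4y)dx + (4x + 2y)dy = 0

Verify exactness: ∂M/∂y = ∂N/∂x ✓
Find F(x,y) such that ∂F/∂x = M, ∂F/∂y = N
Solution: x² + 4xy + y² = C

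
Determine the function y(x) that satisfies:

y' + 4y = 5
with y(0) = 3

General solution: y = 5/4 + Ce^(-4x)
Applying y(0) = 3: C = 3 - 5/4 = 7/4
Particular solution: y = 5/4 + (7/4)e^(-4x)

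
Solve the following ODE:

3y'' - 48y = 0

Characteristic equation: 3r² - 48 = 0
Divide by 3: r² - 16 = 0
Roots: r = 4, -4 (distinct real)
General solution: y = C₁e^(4x) + C₂e^(-4x)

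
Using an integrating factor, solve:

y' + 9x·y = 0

Using integrating factor method:

General solution: y = Ce^(-9x^2/2)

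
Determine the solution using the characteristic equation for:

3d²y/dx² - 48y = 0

Characteristic equation: 3r² - 48 = 0
Divide by 3: r² - 16 = 0
Roots: r = 4, -4 (distinct real)
General solution: y = C₁e^(4x) + C₂e^(-4x)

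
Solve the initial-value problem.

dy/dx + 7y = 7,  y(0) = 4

General solution: y = 1 + Ce^(-7x)
Applying y(0) = 4: C = 4 - 1 = 3
Particular solution: y = 1 + 3e^(-7x)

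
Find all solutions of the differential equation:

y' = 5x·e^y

Separating variables and integrating:
-e^(-y) = 5x²/2 + C

General solution: y = -ln(C - 5x²/2)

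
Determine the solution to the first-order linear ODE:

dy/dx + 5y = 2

Using integrating factor method:

General solution: y = 2/5 + Ce^(-5x)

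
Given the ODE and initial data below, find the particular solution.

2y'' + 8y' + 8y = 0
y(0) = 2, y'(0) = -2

General solution: y = (C₁ + C₂x)e^(-2x)
Repeated root r = -2
Applying ICs: C₁ = 2, C₂ = 2
Particular solution: y = (2 + 2x)e^(-2x)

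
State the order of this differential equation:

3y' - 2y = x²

The order is 1 (highest derivative is of order 1).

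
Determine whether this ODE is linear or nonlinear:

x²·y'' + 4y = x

Linear (y and its derivatives appear to the first power only, no products of y terms)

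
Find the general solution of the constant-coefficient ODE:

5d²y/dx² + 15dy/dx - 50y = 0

Characteristic equation: 5r² + 15r - 50 = 0
Divide by 5: r² + 3r - 10 = 0
Roots: r = 2, -5 (distinct real)
General solution: y = C₁e^(2x) + C₂e^(-5x)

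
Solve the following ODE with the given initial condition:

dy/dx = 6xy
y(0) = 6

General solution: y = Ce^(3x²)
Applying IC y(0) = 6:
Particular solution: y = 6e^(3x²)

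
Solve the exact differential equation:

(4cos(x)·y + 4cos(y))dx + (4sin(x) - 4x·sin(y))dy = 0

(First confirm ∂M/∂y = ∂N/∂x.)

Verify exactness: ∂M/∂y = ∂N/∂x ✓
Find F(x,y) such that ∂F/∂x = M, ∂F/∂y = N
Solution: 4sin(x)·y + 4x·cos(y) = C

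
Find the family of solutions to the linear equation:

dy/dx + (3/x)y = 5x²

Using integrating factor method:

General solution: y = (5/6)x^3 + Cx^(-3)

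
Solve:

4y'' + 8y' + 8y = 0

Characteristic equation: 4r² + 8r + 8 = 0
Divide by 4: r² + 2r + 2 = 0
Roots: r = -1 ± i (complex conjugates)
General solution: y = e^(-x)(C₁cos(x) + C₂sin(x))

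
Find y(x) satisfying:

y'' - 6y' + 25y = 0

Characteristic equation: r² - 6r + 25 = 0
Roots: r = 3 ± 4i (complex conjugates)
General solution: y = e^(3x)(C₁cos(4x) + C₂sin(4x))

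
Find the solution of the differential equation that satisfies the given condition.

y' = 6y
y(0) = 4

General solution: y = Ce^(6x)
Applying IC y(0) = 4:
Particular solution: y = 4e^(6x)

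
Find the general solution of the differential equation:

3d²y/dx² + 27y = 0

Characteristic equation: 3r² + 27 = 0
Divide by 3: r² + 9 = 0
Roots: r = ±3i (complex conjugates)
General solution: y = C₁cos(3x) + C₂sin(3x)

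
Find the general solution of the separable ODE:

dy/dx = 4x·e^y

Separating variables and integrating:
-e^(-y) = 2x² + C

General solution: y = -ln(C - 2x²)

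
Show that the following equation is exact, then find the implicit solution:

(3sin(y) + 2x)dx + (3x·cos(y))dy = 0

Verify exactness: ∂M/∂y = ∂N/∂x ✓
Find F(x,y) such that ∂F/∂x = M, ∂F/∂y = N
Solution: 3x·sin(y) + x² = C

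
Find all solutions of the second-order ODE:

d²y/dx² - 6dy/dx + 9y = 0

Characteristic equation: r² - 6r + 9 = 0
Factored: (r - 3)² = 0
Repeated root: r = 3
General solution: y = (C₁ + C₂x)e^(3x)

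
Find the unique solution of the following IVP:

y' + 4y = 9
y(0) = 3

General solution: y = 9/4 + Ce^(-4x)
Applying y(0) = 3: C = 3 - 9/4 = 3/4
Particular solution: y = 9/4 + (3/4)e^(-4x)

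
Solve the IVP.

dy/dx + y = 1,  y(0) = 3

General solution: y = 1 + Ce^(-x)
Applying y(0) = 3: C = 3 - 1 = 2
Particular solution: y = 1 + 2e^(-x)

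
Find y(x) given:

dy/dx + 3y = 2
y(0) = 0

General solution: y = 2/3 + Ce^(-3x)
Applying y(0) = 0: C = 0 - 2/3 = -2/3
Particular solution: y = 2/3 - (2/3)e^(-3x)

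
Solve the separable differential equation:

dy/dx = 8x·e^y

Separating variables and integrating:
-e^(-y) = 4x² + C

General solution: y = -ln(C - 4x²)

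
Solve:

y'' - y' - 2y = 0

Characteristic equation: r² - r - 2 = 0
Roots: r = 2, -1 (distinct real)
General solution: y = C₁e^(2x) + C₂e^(-x)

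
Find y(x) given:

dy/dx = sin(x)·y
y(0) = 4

General solution: y = Ce^(-cos(x))
Applying IC y(0) = 4:
Particular solution: y = 4e^(1-cos(x))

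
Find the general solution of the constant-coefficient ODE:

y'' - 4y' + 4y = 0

Characteristic equation: r² - 4r + 4 = 0
Factored: (r - 2)² = 0
Repeated root: r = 2
General solution: y = (C₁ + C₂x)e^(2x)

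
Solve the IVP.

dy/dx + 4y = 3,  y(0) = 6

General solution: y = 3/4 + Ce^(-4x)
Applying y(0) = 6: C = 6 - 3/4 = 21/4
Particular solution: y = 3/4 + (21/4)e^(-4x)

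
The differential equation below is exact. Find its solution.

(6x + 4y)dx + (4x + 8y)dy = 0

Verify exactness: ∂M/∂y = ∂N/∂x ✓
Find F(x,y) such that ∂F/∂x = M, ∂F/∂y = N
Solution: 3x² + 4xy + 4y² = C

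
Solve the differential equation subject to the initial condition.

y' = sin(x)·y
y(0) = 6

General solution: y = Ce^(-cos(x))
Applying IC y(0) = 6:
Particular solution: y = 6e^(1-cos(x))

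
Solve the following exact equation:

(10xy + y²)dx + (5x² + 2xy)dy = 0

Verify exactness: ∂M/∂y = ∂N/∂x ✓
Find F(x,y) such that ∂F/∂x = M, ∂F/∂y = N
Solution: 5x²y + xy² = C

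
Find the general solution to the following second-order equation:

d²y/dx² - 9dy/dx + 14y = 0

Characteristic equation: r² - 9r + 14 = 0
Roots: r = 7, 2 (distinct real)
General solution: y = C₁e^(7x) + C₂e^(2x)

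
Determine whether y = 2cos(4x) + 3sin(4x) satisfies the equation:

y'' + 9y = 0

Verification:
y'' = -32cos(4x) - 48sin(4x)
y'' + 9y ≠ 0 (frequency mismatch: got 16 instead of 9)

No, it is not a solution.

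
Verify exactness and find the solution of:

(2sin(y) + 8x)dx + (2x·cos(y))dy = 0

Verify exactness: ∂M/∂y = ∂N/∂x ✓
Find F(x,y) such that ∂F/∂x = M, ∂F/∂y = N
Solution: 2x·sin(y) + 4x² = C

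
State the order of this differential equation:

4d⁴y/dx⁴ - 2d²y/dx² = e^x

The order is 4 (highest derivative is of order 4).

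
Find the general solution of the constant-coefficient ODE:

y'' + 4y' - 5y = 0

Characteristic equation: r² + 4r - 5 = 0
Roots: r = 1, -5 (distinct real)
General solution: y = C₁e^x + C₂e^(-5x)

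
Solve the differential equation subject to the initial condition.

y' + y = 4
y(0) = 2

General solution: y = 4 + Ce^(-x)
Applying y(0) = 2: C = 2 - 4 = -2
Particular solution: y = 4 - 2e^(-x)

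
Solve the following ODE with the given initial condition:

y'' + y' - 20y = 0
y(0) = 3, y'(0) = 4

General solution: y = C₁e^(4x) + C₂e^(-5x)
Applying ICs: C₁ = 19/9, C₂ = 8/9
Particular solution: y = (19/9)e^(4x) + (8/9)e^(-5x)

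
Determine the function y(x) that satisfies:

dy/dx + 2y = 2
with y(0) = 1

General solution: y = 1 + Ce^(-2x)
Applying y(0) = 1: C = 1 - 1 = 0
Particular solution: y = 1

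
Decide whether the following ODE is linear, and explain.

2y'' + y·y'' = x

Nonlinear (y·y'' term)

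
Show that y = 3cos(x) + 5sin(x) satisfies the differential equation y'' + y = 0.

Verification:
y'' = -3cos(x) - 5sin(x)
y'' + y = 0 ✓

Yes, it is a solution.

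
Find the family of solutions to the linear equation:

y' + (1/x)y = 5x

Using integrating factor method:

General solution: y = (5/3)x^2 + C/x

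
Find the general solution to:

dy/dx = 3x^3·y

Separating variables and integrating:
ln|y| = 3x^4/4 + C

General solution: y = Ce^(3x^4/4)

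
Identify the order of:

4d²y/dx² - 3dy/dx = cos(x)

The order is 2 (highest derivative is of order 2).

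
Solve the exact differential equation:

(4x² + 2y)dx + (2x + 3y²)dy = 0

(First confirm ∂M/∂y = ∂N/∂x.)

Verify exactness: ∂M/∂y = ∂N/∂x ✓
Find F(x,y) such that ∂F/∂x = M, ∂F/∂y = N
Solution: 4x³/3 + 2xy + y³ = C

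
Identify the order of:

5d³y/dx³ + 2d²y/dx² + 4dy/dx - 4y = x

The order is 3 (highest derivative is of order 3).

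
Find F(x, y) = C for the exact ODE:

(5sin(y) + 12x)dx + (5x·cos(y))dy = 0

Verify exactness: ∂M/∂y = ∂N/∂x ✓
Find F(x,y) such that ∂F/∂x = M, ∂F/∂y = N
Solution: 5x·sin(y) + 6x² = C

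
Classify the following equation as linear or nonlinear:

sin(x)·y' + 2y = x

Linear (y and its derivatives appear to the first power only, no products of y terms)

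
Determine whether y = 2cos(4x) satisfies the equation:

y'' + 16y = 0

Verification:
y'' = -32cos(4x)
y'' + 16y = 0 ✓

Yes, it is a solution.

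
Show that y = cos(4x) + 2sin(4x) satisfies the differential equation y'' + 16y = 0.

Verification:
y'' = -16cos(4x) - 32sin(4x)
y'' + 16y = 0 ✓

Yes, it is a solution.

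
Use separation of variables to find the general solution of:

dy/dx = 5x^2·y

Separating variables and integrating:
ln|y| = 5x^3/3 + C

General solution: y = Ce^(5x^3/3)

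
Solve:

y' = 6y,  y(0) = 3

General solution: y = Ce^(6x)
Applying IC y(0) = 3:
Particular solution: y = 3e^(6x)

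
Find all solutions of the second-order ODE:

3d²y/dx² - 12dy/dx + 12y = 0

Characteristic equation: 3r² - 12r + 12 = 0
Divide by 3: r² - 4r + 4 = 0
Factored: (r - 2)² = 0
Repeated root: r = 2
General solution: y = (C₁ + C₂x)e^(2x)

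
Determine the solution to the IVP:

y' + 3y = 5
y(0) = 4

General solution: y = 5/3 + Ce^(-3x)
Applying y(0) = 4: C = 4 - 5/3 = 7/3
Particular solution: y = 5/3 + (7/3)e^(-3x)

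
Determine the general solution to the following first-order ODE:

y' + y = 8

Using integrating factor method:

General solution: y = 8 + Ce^(-x)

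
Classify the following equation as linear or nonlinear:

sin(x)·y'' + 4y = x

Linear (y and its derivatives appear to the first power only, no products of y terms)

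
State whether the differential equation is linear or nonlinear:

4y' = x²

Linear (y and its derivatives appear to the first power only, no products of y terms)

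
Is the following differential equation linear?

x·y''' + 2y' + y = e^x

Yes. Linear (y and its derivatives appear to the first power only, no products of y terms)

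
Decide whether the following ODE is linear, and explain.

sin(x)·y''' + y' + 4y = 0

Linear (y and its derivatives appear to the first power only, no products of y terms)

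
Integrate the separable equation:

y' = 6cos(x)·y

Separating variables and integrating:
ln|y| = 6sin(x) + C

General solution: y = Ce^(6sin(x))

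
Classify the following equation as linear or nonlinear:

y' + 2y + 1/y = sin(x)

Nonlinear (1/y term)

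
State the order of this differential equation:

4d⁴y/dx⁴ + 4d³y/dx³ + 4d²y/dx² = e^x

The order is 4 (highest derivative is of order 4).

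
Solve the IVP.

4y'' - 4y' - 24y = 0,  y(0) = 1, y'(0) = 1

General solution: y = C₁e^(3x) + C₂e^(-2x)
Applying ICs: C₁ = 3/5, C₂ = 2/5
Particular solution: y = (3/5)e^(3x) + (2/5)e^(-2x)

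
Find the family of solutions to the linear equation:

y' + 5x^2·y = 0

Using integrating factor method:

General solution: y = Ce^(-5x^3/3)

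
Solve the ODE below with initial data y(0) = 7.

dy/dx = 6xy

General solution: y = Ce^(3x²)
Applying IC y(0) = 7:
Particular solution: y = 7e^(3x²)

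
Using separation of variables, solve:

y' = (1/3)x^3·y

Separating variables and integrating:
ln|y| = x^4/12 + C

General solution: y = Ce^(x^4/12)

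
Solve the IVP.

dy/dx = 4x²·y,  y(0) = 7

General solution: y = Ce^(4x³/3)
Applying IC y(0) = 7:
Particular solution: y = 7e^(4x³/3)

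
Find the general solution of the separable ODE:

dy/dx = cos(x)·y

Separating variables and integrating:
ln|y| = sin(x) + C

General solution: y = Ce^(sin(x))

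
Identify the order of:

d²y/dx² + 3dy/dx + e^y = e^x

The order is 2 (highest derivative is of order 2).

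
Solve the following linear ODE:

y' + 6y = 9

Using integrating factor method:

General solution: y = 3/2 + Ce^(-6x)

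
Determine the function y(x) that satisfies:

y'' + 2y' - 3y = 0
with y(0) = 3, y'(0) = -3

General solution: y = C₁e^x + C₂e^(-3x)
Applying ICs: C₁ = 3/2, C₂ = 3/2
Particular solution: y = (3/2)e^x + (3/2)e^(-3x)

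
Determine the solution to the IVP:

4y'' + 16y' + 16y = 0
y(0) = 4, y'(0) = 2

General solution: y = (C₁ + C₂x)e^(-2x)
Repeated root r = -2
Applying ICs: C₁ = 4, C₂ = 10
Particular solution: y = (4 + 10x)e^(-2x)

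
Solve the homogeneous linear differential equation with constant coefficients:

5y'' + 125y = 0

Characteristic equation: 5r² + 125 = 0
Divide by 5: r² + 25 = 0
Roots: r = ±5i (complex conjugates)
General solution: y = C₁cos(5x) + C₂sin(5x)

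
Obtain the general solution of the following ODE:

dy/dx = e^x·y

Separating variables and integrating:
ln|y| = e^x + C

General solution: y = Ce^(e^x)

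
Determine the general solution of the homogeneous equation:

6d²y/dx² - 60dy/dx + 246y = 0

Characteristic equation: 6r² - 60r + 246 = 0
Divide by 6: r² - 10r + 41 = 0
Roots: r = 5 ± 4i (complex conjugates)
General solution: y = e^(5x)(C₁cos(4x) + C₂sin(4x))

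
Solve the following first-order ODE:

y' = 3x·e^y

Separating variables and integrating:
-e^(-y) = 3x²/2 + C

General solution: y = -ln(C - 3x²/2)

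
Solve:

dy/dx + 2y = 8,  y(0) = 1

General solution: y = 4 + Ce^(-2x)
Applying y(0) = 1: C = 1 - 4 = -3
Particular solution: y = 4 - 3e^(-2x)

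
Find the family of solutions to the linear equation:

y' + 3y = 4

Using integrating factor method:

General solution: y = 4/3 + Ce^(-3x)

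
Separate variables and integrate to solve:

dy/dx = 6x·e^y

Separating variables and integrating:
-e^(-y) = 3x² + C

General solution: y = -ln(C - 3x²)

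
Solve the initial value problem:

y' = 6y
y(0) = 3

General solution: y = Ce^(6x)
Applying IC y(0) = 3:
Particular solution: y = 3e^(6x)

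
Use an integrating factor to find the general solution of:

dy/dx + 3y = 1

Using integrating factor method:

General solution: y = 1/3 + Ce^(-3x)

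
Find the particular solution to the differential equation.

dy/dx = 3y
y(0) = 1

General solution: y = Ce^(3x)
Applying IC y(0) = 1:
Particular solution: y = e^(3x)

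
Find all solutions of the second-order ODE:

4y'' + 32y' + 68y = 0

Characteristic equation: 4r² + 32r + 68 = 0
Divide by 4: r² + 8r + 17 = 0
Roots: r = -4 ± i (complex conjugates)
General solution: y = e^(-4x)(C₁cos(x) + C₂sin(x))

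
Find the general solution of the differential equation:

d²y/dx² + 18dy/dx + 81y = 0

Characteristic equation: r² + 18r + 81 = 0
Factored: (r + 9)² = 0
Repeated root: r = -9
General solution: y = (C₁ + C₂x)e^(-9x)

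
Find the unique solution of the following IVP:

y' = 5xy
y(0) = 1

General solution: y = Ce^(5x²/2)
Applying IC y(0) = 1:
Particular solution: y = e^(5x²/2)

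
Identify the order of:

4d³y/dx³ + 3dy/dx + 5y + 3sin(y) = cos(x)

The order is 3 (highest derivative is of order 3).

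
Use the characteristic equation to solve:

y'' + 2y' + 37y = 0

Characteristic equation: r² + 2r + 37 = 0
Roots: r = -1 ± 6i (complex conjugates)
General solution: y = e^(-x)(C₁cos(6x) + C₂sin(6x))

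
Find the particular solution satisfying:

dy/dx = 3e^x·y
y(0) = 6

General solution: y = Ce^(3e^x)
Applying IC y(0) = 6:
Particular solution: y = 6e^(3(e^x - 1))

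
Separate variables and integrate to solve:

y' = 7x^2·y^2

Separating variables and integrating:
-1/y = 7x^3/3 + C

General solution: y^-1 = (-7/3)x^3 + C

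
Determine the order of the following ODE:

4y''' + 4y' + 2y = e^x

The order is 3 (highest derivative is of order 3).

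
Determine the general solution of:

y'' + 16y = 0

Characteristic equation: r² + 16 = 0
Roots: r = ±4i (complex conjugates)
General solution: y = C₁cos(4x) + C₂sin(4x)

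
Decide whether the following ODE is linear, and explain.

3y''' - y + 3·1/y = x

Nonlinear (1/y term)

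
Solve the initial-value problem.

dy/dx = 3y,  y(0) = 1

General solution: y = Ce^(3x)
Applying IC y(0) = 1:
Particular solution: y = e^(3x)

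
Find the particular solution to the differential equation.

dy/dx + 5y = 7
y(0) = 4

General solution: y = 7/5 + Ce^(-5x)
Applying y(0) = 4: C = 4 - 7/5 = 13/5
Particular solution: y = 7/5 + (13/5)e^(-5x)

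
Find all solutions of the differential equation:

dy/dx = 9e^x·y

Separating variables and integrating:
ln|y| = 9e^x + C

General solution: y = Ce^(9e^x)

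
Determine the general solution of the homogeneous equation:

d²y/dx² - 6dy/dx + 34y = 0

Characteristic equation: r² - 6r + 34 = 0
Roots: r = 3 ± 5i (complex conjugates)
General solution: y = e^(3x)(C₁cos(5x) + C₂sin(5x))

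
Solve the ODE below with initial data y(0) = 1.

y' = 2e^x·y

General solution: y = Ce^(2e^x)
Applying IC y(0) = 1:
Particular solution: y = e^(2(e^x - 1))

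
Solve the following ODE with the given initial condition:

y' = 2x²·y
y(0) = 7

General solution: y = Ce^(2x³/3)
Applying IC y(0) = 7:
Particular solution: y = 7e^(2x³/3)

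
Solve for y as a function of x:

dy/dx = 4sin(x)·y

Separating variables and integrating:
ln|y| = -4cos(x) + C

General solution: y = Ce^(-4cos(x))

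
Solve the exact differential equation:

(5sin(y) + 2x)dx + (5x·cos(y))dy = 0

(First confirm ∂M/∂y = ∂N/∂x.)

Verify exactness: ∂M/∂y = ∂N/∂x ✓
Find F(x,y) such that ∂F/∂x = M, ∂F/∂y = N
Solution: 5x·sin(y) + x² = C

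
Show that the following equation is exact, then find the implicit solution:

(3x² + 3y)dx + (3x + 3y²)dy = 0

Verify exactness: ∂M/∂y = ∂N/∂x ✓
Find F(x,y) such that ∂F/∂x = M, ∂F/∂y = N
Solution: x³ + 3xy + y³ = C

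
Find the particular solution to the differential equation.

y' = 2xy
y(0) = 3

General solution: y = Ce^(x²)
Applying IC y(0) = 3:
Particular solution: y = 3e^(x²)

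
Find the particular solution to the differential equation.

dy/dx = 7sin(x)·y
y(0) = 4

General solution: y = Ce^(-7cos(x))
Applying IC y(0) = 4:
Particular solution: y = 4e^(7(1-cos(x)))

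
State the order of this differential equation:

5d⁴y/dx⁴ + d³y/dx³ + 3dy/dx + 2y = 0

The order is 4 (highest derivative is of order 4).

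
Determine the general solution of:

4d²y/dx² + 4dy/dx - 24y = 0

Characteristic equation: 4r² + 4r - 24 = 0
Divide by 4: r² + r - 6 = 0
Roots: r = 2, -3 (distinct real)
General solution: y = C₁e^(2x) + C₂e^(-3x)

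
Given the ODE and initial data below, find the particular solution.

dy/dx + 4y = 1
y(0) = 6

General solution: y = 1/4 + Ce^(-4x)
Applying y(0) = 6: C = 6 - 1/4 = 23/4
Particular solution: y = 1/4 + (23/4)e^(-4x)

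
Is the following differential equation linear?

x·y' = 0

Yes. Linear (y and its derivatives appear to the first power only, no products of y terms)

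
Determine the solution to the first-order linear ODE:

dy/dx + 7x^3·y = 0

Using integrating factor method:

General solution: y = Ce^(-7x^4/4)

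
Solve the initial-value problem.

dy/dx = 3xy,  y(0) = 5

General solution: y = Ce^(3x²/2)
Applying IC y(0) = 5:
Particular solution: y = 5e^(3x²/2)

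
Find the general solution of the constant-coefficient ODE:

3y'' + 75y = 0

Characteristic equation: 3r² + 75 = 0
Divide by 3: r² + 25 = 0
Roots: r = ±5i (complex conjugates)
General solution: y = C₁cos(5x) + C₂sin(5x)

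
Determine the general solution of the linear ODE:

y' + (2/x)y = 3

Using integrating factor method:

General solution: y = x + Cx^(-2)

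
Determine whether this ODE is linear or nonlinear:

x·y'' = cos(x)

Linear (y and its derivatives appear to the first power only, no products of y terms)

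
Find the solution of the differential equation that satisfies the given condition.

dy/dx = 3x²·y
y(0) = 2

General solution: y = Ce^(x³)
Applying IC y(0) = 2:
Particular solution: y = 2e^(x³)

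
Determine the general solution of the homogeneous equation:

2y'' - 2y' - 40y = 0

Characteristic equation: 2r² - 2r - 40 = 0
Divide by 2: r² - r - 20 = 0
Roots: r = 5, -4 (distinct real)
General solution: y = C₁e^(5x) + C₂e^(-4x)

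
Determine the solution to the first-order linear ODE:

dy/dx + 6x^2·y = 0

Using integrating factor method:

General solution: y = Ce^(-2x^3)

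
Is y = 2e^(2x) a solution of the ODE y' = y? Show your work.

Verification:
y = 2e^(2x)
y' = 4e^(2x)
But y = 2e^(2x)
y' ≠ y — the derivative does not match

No, it is not a solution.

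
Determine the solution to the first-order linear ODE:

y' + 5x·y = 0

Using integrating factor method:

General solution: y = Ce^(-5x^2/2)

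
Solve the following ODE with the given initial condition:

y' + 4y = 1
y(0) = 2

General solution: y = 1/4 + Ce^(-4x)
Applying y(0) = 2: C = 2 - 1/4 = 7/4
Particular solution: y = 1/4 + (7/4)e^(-4x)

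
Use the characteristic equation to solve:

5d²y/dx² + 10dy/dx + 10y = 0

Characteristic equation: 5r² + 10r + 10 = 0
Divide by 5: r² + 2r + 2 = 0
Roots: r = -1 ± i (complex conjugates)
General solution: y = e^(-x)(C₁cos(x) + C₂sin(x))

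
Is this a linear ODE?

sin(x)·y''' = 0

Yes. Linear (y and its derivatives appear to the first power only, no products of y terms)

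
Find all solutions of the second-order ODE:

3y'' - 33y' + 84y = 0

Characteristic equation: 3r² - 33r + 84 = 0
Divide by 3: r² - 11r + 28 = 0
Roots: r = 7, 4 (distinct real)
General solution: y = C₁e^(7x) + C₂e^(4x)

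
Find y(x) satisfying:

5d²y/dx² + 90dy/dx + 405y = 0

Characteristic equation: 5r² + 90r + 405 = 0
Divide by 5: r² + 18r + 81 = 0
Factored: (r + 9)² = 0
Repeated root: r = -9
General solution: y = (C₁ + C₂x)e^(-9x)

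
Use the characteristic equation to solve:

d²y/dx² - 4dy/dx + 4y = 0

Characteristic equation: r² - 4r + 4 = 0
Factored: (r - 2)² = 0
Repeated root: r = 2
General solution: y = (C₁ + C₂x)e^(2x)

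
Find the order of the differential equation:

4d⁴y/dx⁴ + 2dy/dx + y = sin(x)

The order is 4 (highest derivative is of order 4).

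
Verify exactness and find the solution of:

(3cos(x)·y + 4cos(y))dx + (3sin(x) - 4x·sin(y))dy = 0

Verify exactness: ∂M/∂y = ∂N/∂x ✓
Find F(x,y) such that ∂F/∂x = M, ∂F/∂y = N
Solution: 3sin(x)·y + 4x·cos(y) = C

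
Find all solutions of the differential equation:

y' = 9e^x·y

Separating variables and integrating:
ln|y| = 9e^x + C

General solution: y = Ce^(9e^x)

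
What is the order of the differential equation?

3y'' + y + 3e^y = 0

The order is 2 (highest derivative is of order 2).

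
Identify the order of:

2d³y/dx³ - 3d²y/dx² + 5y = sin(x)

The order is 3 (highest derivative is of order 3).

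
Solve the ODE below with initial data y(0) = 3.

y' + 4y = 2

General solution: y = 1/2 + Ce^(-4x)
Applying y(0) = 3: C = 3 - 1/2 = 5/2
Particular solution: y = 1/2 + (5/2)e^(-4x)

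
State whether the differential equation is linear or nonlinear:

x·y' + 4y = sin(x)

Linear (y and its derivatives appear to the first power only, no products of y terms)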